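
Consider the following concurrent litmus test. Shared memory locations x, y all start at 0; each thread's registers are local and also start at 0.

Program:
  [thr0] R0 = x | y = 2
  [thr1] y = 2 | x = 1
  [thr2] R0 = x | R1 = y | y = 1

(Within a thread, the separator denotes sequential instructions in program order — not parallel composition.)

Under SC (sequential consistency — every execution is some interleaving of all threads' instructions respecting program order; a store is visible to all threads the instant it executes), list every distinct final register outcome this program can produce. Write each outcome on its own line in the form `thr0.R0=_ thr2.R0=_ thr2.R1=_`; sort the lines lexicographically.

outcome vector order: (thr0.R0,thr2.R0,thr2.R1)
|SC outcomes| = 6

thr0.R0=0 thr2.R0=0 thr2.R1=0
thr0.R0=0 thr2.R0=0 thr2.R1=2
thr0.R0=0 thr2.R0=1 thr2.R1=2
thr0.R0=1 thr2.R0=0 thr2.R1=0
thr0.R0=1 thr2.R0=0 thr2.R1=2
thr0.R0=1 thr2.R0=1 thr2.R1=2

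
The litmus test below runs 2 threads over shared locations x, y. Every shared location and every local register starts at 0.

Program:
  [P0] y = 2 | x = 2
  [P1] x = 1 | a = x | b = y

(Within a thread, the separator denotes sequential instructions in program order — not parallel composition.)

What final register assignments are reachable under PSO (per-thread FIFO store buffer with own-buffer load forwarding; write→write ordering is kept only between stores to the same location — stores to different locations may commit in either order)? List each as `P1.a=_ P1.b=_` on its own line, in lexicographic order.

outcome vector order: (P1.a,P1.b)
|PSO outcomes| = 4

P1.a=1 P1.b=0
P1.a=1 P1.b=2
P1.a=2 P1.b=0
P1.a=2 P1.b=2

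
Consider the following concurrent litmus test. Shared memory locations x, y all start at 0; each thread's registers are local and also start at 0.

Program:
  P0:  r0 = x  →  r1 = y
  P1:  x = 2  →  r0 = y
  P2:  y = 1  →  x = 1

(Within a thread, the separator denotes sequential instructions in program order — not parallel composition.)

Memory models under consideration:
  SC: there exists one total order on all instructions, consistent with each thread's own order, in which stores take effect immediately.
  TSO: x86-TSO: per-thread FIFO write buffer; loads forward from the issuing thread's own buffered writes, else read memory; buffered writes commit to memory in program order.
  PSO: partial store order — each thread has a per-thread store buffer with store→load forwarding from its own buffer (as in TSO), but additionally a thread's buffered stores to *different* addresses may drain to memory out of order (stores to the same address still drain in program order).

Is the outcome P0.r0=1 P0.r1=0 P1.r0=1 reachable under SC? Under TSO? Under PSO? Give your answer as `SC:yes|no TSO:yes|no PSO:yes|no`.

outcome vector order: (P0.r0,P0.r1,P1.r0)
under SC → <0 0 0>; <0 0 1>; <0 1 0>; <0 1 1>; <1 1 0>; <1 1 1>; <2 0 0>; <2 0 1>; <2 1 0>; <2 1 1>
under TSO → <0 0 0>; <0 0 1>; <0 1 0>; <0 1 1>; <1 1 0>; <1 1 1>; <2 0 0>; <2 0 1>; <2 1 0>; <2 1 1>
under PSO → <0 0 0>; <0 0 1>; <0 1 0>; <0 1 1>; <1 0 0>; <1 0 1>; <1 1 0>; <1 1 1>; <2 0 0>; <2 0 1>; <2 1 0>; <2 1 1>
target <1 0 1> ∈ {PSO}

SC:no TSO:no PSO:yes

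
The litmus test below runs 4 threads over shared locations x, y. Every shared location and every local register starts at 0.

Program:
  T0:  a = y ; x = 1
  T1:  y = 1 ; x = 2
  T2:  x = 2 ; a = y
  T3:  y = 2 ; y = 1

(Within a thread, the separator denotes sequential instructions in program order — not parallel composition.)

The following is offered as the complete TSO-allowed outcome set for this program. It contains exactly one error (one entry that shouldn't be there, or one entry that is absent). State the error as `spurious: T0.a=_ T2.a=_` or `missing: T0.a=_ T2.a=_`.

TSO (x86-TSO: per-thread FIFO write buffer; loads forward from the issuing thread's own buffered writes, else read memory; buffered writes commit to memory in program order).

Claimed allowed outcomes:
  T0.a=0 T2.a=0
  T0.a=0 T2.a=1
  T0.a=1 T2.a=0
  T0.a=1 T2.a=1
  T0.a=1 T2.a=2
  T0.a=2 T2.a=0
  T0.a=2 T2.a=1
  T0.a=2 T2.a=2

outcome vector order: (T0.a,T2.a)
under TSO → <0 0>; <0 1>; <0 2>; <1 0>; <1 1>; <1 2>; <2 0>; <2 1>; <2 2>
TSO∖claimed = {<0 2>}

missing: T0.a=0 T2.a=2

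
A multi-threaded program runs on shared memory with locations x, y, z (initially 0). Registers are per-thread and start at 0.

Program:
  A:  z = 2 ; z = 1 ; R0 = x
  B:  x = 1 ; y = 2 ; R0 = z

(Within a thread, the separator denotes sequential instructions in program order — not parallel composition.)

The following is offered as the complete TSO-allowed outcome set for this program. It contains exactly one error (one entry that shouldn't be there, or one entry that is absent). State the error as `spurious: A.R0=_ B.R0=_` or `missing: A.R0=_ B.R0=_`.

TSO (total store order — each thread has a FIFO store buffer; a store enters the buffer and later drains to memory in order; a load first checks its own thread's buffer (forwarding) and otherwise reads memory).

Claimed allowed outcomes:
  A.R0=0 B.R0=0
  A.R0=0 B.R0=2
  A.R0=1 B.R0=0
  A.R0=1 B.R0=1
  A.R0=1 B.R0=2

missing: A.R0=0 B.R0=1

outcome vector order: (A.R0,B.R0)
[TSO] allowed = {<0 0> <0 1> <0 2> <1 0> <1 1> <1 2>}
TSO∖claimed = {<0 1>}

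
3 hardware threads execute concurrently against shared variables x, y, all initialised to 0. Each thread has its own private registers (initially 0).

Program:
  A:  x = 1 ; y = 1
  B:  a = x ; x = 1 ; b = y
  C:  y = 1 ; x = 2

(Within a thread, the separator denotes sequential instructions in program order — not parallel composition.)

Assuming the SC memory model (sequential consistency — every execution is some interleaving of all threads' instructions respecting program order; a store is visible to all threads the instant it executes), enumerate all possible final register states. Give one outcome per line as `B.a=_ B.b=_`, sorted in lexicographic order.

B.a=0 B.b=0
B.a=0 B.b=1
B.a=1 B.b=0
B.a=1 B.b=1
B.a=2 B.b=1

outcome vector order: (B.a,B.b)
|SC outcomes| = 5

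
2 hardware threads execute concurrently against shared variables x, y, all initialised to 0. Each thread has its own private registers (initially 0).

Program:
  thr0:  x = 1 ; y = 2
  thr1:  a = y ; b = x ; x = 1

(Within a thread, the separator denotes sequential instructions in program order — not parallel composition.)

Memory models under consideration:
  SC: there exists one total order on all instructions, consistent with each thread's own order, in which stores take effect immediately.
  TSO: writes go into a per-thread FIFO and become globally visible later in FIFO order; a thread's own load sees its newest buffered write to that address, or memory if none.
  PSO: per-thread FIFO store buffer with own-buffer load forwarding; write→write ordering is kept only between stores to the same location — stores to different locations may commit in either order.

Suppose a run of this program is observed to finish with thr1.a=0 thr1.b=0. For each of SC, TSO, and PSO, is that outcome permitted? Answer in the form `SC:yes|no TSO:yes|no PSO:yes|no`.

outcome vector order: (thr1.a,thr1.b)
[SC] allowed = {00, 01, 21}
[TSO] allowed = {00, 01, 21}
[PSO] allowed = {00, 01, 20, 21}
target 00 ∈ {SC,TSO,PSO}

SC:yes TSO:yes PSO:yes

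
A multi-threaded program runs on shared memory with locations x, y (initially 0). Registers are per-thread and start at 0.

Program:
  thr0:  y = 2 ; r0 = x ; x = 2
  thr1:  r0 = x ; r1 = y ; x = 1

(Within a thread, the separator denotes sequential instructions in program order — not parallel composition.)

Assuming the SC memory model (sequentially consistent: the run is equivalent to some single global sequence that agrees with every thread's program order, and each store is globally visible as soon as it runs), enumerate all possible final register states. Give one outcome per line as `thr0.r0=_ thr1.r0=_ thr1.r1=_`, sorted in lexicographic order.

outcome vector order: (thr0.r0,thr1.r0,thr1.r1)
|SC outcomes| = 5

thr0.r0=0 thr1.r0=0 thr1.r1=0
thr0.r0=0 thr1.r0=0 thr1.r1=2
thr0.r0=0 thr1.r0=2 thr1.r1=2
thr0.r0=1 thr1.r0=0 thr1.r1=0
thr0.r0=1 thr1.r0=0 thr1.r1=2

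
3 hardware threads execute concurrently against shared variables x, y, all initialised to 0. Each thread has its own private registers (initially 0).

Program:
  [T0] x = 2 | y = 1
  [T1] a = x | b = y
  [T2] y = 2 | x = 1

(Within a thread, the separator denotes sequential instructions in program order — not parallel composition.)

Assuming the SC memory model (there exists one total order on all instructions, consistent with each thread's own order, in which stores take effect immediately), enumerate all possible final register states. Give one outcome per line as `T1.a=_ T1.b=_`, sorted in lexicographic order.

T1.a=0 T1.b=0
T1.a=0 T1.b=1
T1.a=0 T1.b=2
T1.a=1 T1.b=1
T1.a=1 T1.b=2
T1.a=2 T1.b=0
T1.a=2 T1.b=1
T1.a=2 T1.b=2

outcome vector order: (T1.a,T1.b)
|SC outcomes| = 8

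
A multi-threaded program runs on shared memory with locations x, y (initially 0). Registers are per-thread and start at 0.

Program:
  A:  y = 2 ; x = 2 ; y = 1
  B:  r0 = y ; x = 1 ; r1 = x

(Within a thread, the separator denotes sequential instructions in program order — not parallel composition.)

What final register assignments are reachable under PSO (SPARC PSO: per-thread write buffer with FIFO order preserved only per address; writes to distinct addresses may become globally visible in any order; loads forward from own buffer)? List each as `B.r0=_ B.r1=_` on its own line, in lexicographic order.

outcome vector order: (B.r0,B.r1)
|PSO outcomes| = 6

B.r0=0 B.r1=1
B.r0=0 B.r1=2
B.r0=1 B.r1=1
B.r0=1 B.r1=2
B.r0=2 B.r1=1
B.r0=2 B.r1=2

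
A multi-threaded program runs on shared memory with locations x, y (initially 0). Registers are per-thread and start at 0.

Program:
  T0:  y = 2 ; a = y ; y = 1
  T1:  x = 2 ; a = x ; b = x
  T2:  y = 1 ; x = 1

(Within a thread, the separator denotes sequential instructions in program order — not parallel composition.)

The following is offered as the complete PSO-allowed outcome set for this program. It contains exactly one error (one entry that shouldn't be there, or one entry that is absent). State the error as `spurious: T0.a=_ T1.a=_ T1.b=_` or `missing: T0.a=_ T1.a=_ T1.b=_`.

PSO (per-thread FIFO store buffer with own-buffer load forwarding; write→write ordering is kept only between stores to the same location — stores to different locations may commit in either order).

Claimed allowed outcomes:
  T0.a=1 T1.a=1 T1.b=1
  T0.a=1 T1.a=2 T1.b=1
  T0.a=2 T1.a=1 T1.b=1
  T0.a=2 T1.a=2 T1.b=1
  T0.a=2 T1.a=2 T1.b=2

outcome vector order: (T0.a,T1.a,T1.b)
under PSO → (1,1,1); (1,2,1); (1,2,2); (2,1,1); (2,2,1); (2,2,2)
PSO∖claimed = {(1,2,2)}

missing: T0.a=1 T1.a=2 T1.b=2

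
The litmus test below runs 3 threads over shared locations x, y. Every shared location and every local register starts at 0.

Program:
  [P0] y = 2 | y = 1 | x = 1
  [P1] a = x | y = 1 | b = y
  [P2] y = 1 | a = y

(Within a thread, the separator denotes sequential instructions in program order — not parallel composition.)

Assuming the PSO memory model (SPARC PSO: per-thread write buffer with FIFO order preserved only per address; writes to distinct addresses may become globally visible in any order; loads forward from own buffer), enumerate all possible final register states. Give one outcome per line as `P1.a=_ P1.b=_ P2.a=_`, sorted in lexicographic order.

outcome vector order: (P1.a,P1.b,P2.a)
|PSO outcomes| = 8

P1.a=0 P1.b=1 P2.a=1
P1.a=0 P1.b=1 P2.a=2
P1.a=0 P1.b=2 P2.a=1
P1.a=0 P1.b=2 P2.a=2
P1.a=1 P1.b=1 P2.a=1
P1.a=1 P1.b=1 P2.a=2
P1.a=1 P1.b=2 P2.a=1
P1.a=1 P1.b=2 P2.a=2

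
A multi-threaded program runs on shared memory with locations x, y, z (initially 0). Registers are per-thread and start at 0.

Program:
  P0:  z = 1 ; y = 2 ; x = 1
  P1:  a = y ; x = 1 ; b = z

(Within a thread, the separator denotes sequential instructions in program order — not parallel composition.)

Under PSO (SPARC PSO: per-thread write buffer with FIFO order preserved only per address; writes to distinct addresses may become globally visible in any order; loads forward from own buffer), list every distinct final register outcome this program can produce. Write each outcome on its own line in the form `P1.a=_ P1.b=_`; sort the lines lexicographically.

P1.a=0 P1.b=0
P1.a=0 P1.b=1
P1.a=2 P1.b=0
P1.a=2 P1.b=1

outcome vector order: (P1.a,P1.b)
|PSO outcomes| = 4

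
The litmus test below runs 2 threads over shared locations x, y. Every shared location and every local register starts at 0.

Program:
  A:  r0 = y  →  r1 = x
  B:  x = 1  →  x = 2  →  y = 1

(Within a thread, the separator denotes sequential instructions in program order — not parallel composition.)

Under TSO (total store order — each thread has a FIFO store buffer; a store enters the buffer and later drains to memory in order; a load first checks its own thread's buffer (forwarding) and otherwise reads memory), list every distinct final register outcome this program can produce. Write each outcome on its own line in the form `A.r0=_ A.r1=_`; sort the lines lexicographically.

A.r0=0 A.r1=0
A.r0=0 A.r1=1
A.r0=0 A.r1=2
A.r0=1 A.r1=2

outcome vector order: (A.r0,A.r1)
|TSO outcomes| = 4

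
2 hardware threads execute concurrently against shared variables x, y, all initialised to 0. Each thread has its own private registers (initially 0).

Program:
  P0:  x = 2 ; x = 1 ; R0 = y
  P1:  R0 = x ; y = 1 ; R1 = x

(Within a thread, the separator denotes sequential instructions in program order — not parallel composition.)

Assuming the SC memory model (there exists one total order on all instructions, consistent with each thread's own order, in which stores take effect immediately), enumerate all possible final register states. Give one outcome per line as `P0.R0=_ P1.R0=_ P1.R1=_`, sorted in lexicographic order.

outcome vector order: (P0.R0,P1.R0,P1.R1)
|SC outcomes| = 9

P0.R0=0 P1.R0=0 P1.R1=1
P0.R0=0 P1.R0=1 P1.R1=1
P0.R0=0 P1.R0=2 P1.R1=1
P0.R0=1 P1.R0=0 P1.R1=0
P0.R0=1 P1.R0=0 P1.R1=1
P0.R0=1 P1.R0=0 P1.R1=2
P0.R0=1 P1.R0=1 P1.R1=1
P0.R0=1 P1.R0=2 P1.R1=1
P0.R0=1 P1.R0=2 P1.R1=2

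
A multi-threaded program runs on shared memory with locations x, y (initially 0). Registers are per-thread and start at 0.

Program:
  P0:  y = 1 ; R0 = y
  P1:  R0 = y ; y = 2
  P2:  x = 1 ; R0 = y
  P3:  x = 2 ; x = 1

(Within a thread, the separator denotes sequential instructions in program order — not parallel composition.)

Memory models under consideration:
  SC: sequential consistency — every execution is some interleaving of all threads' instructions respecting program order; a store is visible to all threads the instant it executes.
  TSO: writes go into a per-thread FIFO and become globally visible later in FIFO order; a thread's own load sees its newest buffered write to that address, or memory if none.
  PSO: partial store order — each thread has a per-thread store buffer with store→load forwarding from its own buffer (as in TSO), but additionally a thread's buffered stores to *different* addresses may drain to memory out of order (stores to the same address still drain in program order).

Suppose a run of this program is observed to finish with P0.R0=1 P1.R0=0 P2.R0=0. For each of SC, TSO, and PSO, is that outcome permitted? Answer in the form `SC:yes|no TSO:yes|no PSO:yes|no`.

SC:yes TSO:yes PSO:yes

outcome vector order: (P0.R0,P1.R0,P2.R0)
[SC] allowed = {100 101 102 110 111 112 200 201 202 210 211 212}
[TSO] allowed = {100 101 102 110 111 112 200 201 202 210 211 212}
[PSO] allowed = {100 101 102 110 111 112 200 201 202 210 211 212}
target 100 ∈ {SC,TSO,PSO}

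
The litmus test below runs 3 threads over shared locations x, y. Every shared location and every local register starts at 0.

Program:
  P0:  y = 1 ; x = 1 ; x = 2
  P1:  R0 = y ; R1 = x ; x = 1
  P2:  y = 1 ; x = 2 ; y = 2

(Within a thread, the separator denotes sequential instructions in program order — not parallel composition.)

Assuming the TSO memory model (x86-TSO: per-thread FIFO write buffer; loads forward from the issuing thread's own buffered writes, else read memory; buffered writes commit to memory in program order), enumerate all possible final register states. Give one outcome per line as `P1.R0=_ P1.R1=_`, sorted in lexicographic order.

outcome vector order: (P1.R0,P1.R1)
|TSO outcomes| = 8

P1.R0=0 P1.R1=0
P1.R0=0 P1.R1=1
P1.R0=0 P1.R1=2
P1.R0=1 P1.R1=0
P1.R0=1 P1.R1=1
P1.R0=1 P1.R1=2
P1.R0=2 P1.R1=1
P1.R0=2 P1.R1=2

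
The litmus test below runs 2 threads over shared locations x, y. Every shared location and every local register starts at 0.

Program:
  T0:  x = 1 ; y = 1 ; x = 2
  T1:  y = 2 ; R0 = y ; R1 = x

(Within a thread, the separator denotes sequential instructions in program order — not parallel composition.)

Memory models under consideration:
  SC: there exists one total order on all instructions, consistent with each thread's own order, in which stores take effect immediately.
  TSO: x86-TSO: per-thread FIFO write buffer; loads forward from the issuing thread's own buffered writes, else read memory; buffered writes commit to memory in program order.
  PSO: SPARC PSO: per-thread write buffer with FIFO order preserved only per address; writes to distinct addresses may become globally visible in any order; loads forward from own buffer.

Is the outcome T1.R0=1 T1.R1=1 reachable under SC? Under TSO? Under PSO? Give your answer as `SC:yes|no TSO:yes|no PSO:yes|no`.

outcome vector order: (T1.R0,T1.R1)
under SC → (1,1) (1,2) (2,0) (2,1) (2,2)
under TSO → (1,1) (1,2) (2,0) (2,1) (2,2)
under PSO → (1,0) (1,1) (1,2) (2,0) (2,1) (2,2)
target (1,1) ∈ {SC,TSO,PSO}

SC:yes TSO:yes PSO:yes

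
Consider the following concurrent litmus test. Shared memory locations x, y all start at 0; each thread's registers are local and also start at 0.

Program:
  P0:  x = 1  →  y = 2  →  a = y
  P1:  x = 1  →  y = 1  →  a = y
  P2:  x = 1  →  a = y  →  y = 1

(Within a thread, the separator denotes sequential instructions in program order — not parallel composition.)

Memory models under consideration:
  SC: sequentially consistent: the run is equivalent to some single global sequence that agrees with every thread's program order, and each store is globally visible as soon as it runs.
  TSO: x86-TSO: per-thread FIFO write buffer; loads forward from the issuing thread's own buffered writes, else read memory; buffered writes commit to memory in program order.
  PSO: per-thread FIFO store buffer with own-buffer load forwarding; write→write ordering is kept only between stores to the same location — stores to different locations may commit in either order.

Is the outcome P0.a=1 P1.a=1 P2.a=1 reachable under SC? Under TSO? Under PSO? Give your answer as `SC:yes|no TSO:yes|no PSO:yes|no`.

outcome vector order: (P0.a,P1.a,P2.a)
SC (12): 1/1/0, 1/1/1, 1/1/2, 1/2/0, 1/2/1, 1/2/2, 2/1/0, 2/1/1, 2/1/2, 2/2/0, 2/2/1, 2/2/2
TSO (12): 1/1/0, 1/1/1, 1/1/2, 1/2/0, 1/2/1, 1/2/2, 2/1/0, 2/1/1, 2/1/2, 2/2/0, 2/2/1, 2/2/2
PSO (12): 1/1/0, 1/1/1, 1/1/2, 1/2/0, 1/2/1, 1/2/2, 2/1/0, 2/1/1, 2/1/2, 2/2/0, 2/2/1, 2/2/2
target 1/1/1 ∈ {SC,TSO,PSO}

SC:yes TSO:yes PSO:yes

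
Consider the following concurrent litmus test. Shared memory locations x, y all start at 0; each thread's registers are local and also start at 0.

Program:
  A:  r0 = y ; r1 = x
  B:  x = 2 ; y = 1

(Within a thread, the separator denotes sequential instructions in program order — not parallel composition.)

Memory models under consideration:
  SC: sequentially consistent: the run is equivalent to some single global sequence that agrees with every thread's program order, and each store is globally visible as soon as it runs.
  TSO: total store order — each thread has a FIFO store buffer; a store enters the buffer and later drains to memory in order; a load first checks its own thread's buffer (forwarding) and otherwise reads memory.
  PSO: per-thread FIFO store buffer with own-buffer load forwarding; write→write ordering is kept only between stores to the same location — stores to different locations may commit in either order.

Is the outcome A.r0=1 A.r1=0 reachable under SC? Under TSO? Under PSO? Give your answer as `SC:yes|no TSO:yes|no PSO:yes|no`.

SC:no TSO:no PSO:yes

outcome vector order: (A.r0,A.r1)
SC (3): 00; 02; 12
TSO (3): 00; 02; 12
PSO (4): 00; 02; 10; 12
target 10 ∈ {PSO}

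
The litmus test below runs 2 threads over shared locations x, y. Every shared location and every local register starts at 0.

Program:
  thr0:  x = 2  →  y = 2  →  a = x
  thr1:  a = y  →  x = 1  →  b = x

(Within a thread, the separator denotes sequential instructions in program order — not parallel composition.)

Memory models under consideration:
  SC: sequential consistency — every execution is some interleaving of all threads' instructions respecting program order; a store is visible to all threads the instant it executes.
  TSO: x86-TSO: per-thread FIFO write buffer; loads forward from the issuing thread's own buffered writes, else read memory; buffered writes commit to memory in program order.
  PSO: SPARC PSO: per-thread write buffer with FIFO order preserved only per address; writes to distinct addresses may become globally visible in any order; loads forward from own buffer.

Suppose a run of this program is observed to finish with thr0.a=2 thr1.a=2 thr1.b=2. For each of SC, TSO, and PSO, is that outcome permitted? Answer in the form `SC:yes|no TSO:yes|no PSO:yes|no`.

SC:no TSO:no PSO:yes

outcome vector order: (thr0.a,thr1.a,thr1.b)
SC (5): (1,0,1) (1,2,1) (2,0,1) (2,0,2) (2,2,1)
TSO (5): (1,0,1) (1,2,1) (2,0,1) (2,0,2) (2,2,1)
PSO (6): (1,0,1) (1,2,1) (2,0,1) (2,0,2) (2,2,1) (2,2,2)
target (2,2,2) ∈ {PSO}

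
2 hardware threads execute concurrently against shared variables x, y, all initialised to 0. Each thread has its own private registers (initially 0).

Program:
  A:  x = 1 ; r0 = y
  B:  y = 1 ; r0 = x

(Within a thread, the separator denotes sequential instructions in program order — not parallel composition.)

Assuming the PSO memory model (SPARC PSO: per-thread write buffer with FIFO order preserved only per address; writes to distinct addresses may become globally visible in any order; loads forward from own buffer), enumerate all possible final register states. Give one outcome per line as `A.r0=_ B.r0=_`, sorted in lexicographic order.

outcome vector order: (A.r0,B.r0)
|PSO outcomes| = 4

A.r0=0 B.r0=0
A.r0=0 B.r0=1
A.r0=1 B.r0=0
A.r0=1 B.r0=1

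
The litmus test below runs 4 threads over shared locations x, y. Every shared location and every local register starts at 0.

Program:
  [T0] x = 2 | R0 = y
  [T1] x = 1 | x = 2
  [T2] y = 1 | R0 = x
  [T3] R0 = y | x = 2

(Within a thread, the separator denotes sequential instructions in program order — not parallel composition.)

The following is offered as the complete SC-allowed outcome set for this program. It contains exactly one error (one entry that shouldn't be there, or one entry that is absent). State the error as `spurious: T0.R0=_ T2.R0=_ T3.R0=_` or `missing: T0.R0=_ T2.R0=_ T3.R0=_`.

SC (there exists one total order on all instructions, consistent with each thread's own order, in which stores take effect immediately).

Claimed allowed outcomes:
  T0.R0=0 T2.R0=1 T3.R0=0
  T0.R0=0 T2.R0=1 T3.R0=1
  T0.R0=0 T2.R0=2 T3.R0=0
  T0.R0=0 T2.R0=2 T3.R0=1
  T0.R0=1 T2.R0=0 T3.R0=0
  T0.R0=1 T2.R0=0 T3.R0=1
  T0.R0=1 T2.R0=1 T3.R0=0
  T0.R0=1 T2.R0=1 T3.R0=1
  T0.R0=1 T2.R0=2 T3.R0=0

missing: T0.R0=1 T2.R0=2 T3.R0=1

outcome vector order: (T0.R0,T2.R0,T3.R0)
[SC] allowed = {(0,1,0) (0,1,1) (0,2,0) (0,2,1) (1,0,0) (1,0,1) (1,1,0) (1,1,1) (1,2,0) (1,2,1)}
SC∖claimed = {(1,2,1)}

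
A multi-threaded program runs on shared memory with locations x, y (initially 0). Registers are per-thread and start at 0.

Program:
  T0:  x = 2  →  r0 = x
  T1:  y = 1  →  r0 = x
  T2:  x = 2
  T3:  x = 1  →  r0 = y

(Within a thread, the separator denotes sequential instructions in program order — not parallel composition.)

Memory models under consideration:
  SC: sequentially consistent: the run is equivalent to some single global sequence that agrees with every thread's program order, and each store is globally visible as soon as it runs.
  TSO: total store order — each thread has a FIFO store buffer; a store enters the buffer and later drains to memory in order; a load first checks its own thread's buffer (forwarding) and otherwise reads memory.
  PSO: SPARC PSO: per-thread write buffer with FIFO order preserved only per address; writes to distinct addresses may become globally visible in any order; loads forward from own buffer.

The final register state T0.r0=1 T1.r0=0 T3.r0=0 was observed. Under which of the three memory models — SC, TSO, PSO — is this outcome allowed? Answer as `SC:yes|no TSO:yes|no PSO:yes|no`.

outcome vector order: (T0.r0,T1.r0,T3.r0)
SC (10): 101, 110, 111, 120, 121, 201, 210, 211, 220, 221
TSO (12): 100, 101, 110, 111, 120, 121, 200, 201, 210, 211, 220, 221
PSO (12): 100, 101, 110, 111, 120, 121, 200, 201, 210, 211, 220, 221
target 100 ∈ {TSO,PSO}

SC:no TSO:yes PSO:yes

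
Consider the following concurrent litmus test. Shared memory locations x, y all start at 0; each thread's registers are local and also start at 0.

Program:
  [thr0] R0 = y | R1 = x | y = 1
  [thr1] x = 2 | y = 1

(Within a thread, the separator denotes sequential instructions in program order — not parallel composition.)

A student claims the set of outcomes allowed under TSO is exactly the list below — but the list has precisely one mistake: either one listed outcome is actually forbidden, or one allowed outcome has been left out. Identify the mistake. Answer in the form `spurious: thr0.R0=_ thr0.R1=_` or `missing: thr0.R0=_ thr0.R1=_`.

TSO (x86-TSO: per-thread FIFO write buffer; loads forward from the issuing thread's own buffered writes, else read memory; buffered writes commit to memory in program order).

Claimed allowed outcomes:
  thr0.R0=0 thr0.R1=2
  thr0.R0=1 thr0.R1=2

outcome vector order: (thr0.R0,thr0.R1)
[TSO] allowed = {<0 0> <0 2> <1 2>}
TSO∖claimed = {<0 0>}

missing: thr0.R0=0 thr0.R1=0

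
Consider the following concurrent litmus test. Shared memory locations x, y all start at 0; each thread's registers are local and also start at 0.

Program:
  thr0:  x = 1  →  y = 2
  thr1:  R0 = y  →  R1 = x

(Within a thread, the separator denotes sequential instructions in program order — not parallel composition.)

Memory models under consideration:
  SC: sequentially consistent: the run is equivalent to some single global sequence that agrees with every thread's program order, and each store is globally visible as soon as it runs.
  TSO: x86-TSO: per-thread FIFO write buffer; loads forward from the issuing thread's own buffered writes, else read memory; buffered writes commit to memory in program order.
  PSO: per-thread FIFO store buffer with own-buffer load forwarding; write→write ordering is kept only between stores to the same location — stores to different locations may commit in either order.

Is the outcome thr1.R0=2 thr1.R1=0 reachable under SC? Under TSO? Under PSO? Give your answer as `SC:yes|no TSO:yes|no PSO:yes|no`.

SC:no TSO:no PSO:yes

outcome vector order: (thr1.R0,thr1.R1)
SC: 3 outcomes — {(0,0), (0,1), (2,1)}
TSO: 3 outcomes — {(0,0), (0,1), (2,1)}
PSO: 4 outcomes — {(0,0), (0,1), (2,0), (2,1)}
target (2,0) ∈ {PSO}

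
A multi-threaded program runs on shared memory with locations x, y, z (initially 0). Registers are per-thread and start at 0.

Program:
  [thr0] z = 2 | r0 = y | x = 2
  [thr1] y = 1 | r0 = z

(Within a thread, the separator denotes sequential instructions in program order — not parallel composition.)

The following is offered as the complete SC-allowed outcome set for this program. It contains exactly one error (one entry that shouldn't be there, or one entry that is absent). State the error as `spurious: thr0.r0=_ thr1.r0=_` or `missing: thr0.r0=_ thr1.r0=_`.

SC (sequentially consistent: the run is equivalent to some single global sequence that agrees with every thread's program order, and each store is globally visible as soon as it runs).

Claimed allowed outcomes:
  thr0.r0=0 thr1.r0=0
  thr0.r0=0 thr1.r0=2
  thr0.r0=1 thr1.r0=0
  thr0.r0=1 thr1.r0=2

outcome vector order: (thr0.r0,thr1.r0)
SC: 3 outcomes — {(0,2); (1,0); (1,2)}
claimed∖SC = {(0,0)}

spurious: thr0.r0=0 thr1.r0=0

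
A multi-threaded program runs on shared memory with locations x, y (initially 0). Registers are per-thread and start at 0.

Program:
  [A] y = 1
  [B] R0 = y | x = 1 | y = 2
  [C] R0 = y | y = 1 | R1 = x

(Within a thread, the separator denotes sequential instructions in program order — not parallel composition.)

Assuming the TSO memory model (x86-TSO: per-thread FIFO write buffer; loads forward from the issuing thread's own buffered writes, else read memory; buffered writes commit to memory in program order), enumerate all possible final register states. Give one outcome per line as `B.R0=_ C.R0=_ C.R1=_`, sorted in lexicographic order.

B.R0=0 C.R0=0 C.R1=0
B.R0=0 C.R0=0 C.R1=1
B.R0=0 C.R0=1 C.R1=0
B.R0=0 C.R0=1 C.R1=1
B.R0=0 C.R0=2 C.R1=1
B.R0=1 C.R0=0 C.R1=0
B.R0=1 C.R0=0 C.R1=1
B.R0=1 C.R0=1 C.R1=0
B.R0=1 C.R0=1 C.R1=1
B.R0=1 C.R0=2 C.R1=1

outcome vector order: (B.R0,C.R0,C.R1)
|TSO outcomes| = 10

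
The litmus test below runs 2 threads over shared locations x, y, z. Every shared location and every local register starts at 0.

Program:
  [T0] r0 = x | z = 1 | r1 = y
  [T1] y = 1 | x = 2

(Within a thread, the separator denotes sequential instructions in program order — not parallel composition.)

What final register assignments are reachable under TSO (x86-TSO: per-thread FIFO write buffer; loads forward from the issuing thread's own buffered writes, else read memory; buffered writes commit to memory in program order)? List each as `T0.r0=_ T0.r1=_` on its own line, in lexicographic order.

outcome vector order: (T0.r0,T0.r1)
|TSO outcomes| = 3

T0.r0=0 T0.r1=0
T0.r0=0 T0.r1=1
T0.r0=2 T0.r1=1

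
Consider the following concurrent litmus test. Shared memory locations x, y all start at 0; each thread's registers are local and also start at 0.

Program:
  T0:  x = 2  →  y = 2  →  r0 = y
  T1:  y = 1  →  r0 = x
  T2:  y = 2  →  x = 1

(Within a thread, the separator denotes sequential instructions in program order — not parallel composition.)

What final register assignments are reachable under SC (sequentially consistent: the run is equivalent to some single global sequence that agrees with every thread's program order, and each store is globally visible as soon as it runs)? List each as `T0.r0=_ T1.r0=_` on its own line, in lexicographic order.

T0.r0=1 T1.r0=1
T0.r0=1 T1.r0=2
T0.r0=2 T1.r0=0
T0.r0=2 T1.r0=1
T0.r0=2 T1.r0=2

outcome vector order: (T0.r0,T1.r0)
|SC outcomes| = 5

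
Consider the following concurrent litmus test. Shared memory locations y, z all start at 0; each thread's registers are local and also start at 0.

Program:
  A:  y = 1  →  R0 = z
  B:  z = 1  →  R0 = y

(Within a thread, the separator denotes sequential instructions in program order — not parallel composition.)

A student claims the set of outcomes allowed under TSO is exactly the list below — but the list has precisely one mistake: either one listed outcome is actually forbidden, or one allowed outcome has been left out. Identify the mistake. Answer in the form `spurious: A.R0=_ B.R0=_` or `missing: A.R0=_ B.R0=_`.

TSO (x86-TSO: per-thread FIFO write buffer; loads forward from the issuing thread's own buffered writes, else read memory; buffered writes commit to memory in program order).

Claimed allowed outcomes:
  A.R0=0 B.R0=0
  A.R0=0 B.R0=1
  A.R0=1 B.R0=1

missing: A.R0=1 B.R0=0

outcome vector order: (A.R0,B.R0)
TSO: 4 outcomes — {0/0 0/1 1/0 1/1}
TSO∖claimed = {1/0}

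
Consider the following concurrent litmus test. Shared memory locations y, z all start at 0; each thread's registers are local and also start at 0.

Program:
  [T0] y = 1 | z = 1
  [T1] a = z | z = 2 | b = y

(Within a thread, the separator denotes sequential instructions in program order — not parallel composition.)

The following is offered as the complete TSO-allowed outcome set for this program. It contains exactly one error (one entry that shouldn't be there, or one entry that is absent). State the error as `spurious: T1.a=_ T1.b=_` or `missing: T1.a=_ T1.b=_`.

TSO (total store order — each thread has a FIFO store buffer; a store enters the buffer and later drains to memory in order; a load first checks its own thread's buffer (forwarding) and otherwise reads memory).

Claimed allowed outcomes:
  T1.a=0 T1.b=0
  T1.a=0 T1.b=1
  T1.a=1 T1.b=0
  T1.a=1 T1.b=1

spurious: T1.a=1 T1.b=0

outcome vector order: (T1.a,T1.b)
under TSO → (0,0), (0,1), (1,1)
claimed∖TSO = {(1,0)}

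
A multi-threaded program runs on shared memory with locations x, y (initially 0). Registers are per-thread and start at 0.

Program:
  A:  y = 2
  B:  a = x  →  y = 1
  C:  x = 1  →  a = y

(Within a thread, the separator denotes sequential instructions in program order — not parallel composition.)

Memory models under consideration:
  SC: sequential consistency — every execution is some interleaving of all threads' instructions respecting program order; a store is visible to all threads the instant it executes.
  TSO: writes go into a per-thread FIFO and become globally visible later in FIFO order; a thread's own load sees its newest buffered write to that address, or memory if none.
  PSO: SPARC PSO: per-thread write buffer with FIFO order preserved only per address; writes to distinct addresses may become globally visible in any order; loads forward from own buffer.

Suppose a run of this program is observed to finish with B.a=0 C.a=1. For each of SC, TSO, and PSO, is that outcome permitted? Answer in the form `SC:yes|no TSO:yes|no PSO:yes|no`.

SC:yes TSO:yes PSO:yes

outcome vector order: (B.a,C.a)
under SC → <0 0>; <0 1>; <0 2>; <1 0>; <1 1>; <1 2>
under TSO → <0 0>; <0 1>; <0 2>; <1 0>; <1 1>; <1 2>
under PSO → <0 0>; <0 1>; <0 2>; <1 0>; <1 1>; <1 2>
target <0 1> ∈ {SC,TSO,PSO}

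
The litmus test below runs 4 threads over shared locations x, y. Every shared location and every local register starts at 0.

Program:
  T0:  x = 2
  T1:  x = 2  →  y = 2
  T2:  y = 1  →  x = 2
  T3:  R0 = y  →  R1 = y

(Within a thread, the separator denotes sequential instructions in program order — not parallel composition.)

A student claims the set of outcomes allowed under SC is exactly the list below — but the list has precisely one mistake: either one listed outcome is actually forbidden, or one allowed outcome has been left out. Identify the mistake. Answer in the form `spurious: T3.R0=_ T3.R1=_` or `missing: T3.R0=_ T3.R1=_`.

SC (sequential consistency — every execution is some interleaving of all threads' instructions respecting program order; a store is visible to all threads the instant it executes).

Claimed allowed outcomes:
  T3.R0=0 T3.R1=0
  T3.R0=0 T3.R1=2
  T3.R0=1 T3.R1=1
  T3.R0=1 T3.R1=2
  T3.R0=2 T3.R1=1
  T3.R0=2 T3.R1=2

outcome vector order: (T3.R0,T3.R1)
SC: 7 outcomes — {<0 0> <0 1> <0 2> <1 1> <1 2> <2 1> <2 2>}
SC∖claimed = {<0 1>}

missing: T3.R0=0 T3.R1=1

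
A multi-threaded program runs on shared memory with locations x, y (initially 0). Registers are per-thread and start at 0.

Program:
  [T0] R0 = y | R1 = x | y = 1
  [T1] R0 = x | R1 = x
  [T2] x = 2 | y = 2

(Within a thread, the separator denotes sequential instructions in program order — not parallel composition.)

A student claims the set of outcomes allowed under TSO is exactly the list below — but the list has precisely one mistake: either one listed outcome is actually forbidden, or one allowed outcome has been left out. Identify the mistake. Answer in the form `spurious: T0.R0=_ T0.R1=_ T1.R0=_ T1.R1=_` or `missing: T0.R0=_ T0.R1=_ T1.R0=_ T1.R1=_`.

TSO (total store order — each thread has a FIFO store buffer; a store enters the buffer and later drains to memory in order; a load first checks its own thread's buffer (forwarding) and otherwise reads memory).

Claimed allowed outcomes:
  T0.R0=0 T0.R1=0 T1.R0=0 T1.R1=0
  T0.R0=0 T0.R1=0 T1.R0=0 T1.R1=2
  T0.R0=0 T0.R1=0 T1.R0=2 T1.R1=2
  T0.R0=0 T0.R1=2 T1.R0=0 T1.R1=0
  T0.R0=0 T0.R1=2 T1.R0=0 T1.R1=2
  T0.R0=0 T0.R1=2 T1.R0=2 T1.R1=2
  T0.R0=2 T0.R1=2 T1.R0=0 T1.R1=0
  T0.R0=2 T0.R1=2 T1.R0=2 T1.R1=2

outcome vector order: (T0.R0,T0.R1,T1.R0,T1.R1)
TSO: 9 outcomes — {0000, 0002, 0022, 0200, 0202, 0222, 2200, 2202, 2222}
TSO∖claimed = {2202}

missing: T0.R0=2 T0.R1=2 T1.R0=0 T1.R1=2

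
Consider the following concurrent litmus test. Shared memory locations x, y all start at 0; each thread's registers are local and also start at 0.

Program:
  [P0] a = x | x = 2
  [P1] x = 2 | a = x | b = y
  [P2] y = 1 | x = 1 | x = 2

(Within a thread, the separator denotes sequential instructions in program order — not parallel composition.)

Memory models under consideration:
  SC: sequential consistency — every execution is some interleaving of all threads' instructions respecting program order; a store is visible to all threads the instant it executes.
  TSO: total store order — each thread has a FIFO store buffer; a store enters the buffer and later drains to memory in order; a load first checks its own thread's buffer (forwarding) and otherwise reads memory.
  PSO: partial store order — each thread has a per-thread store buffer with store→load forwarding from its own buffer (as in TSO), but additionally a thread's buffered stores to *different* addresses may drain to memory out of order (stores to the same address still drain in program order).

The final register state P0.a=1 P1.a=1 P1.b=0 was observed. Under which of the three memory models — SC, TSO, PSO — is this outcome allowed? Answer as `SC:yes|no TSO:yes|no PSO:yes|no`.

SC:no TSO:no PSO:yes

outcome vector order: (P0.a,P1.a,P1.b)
[SC] allowed = {011 020 021 111 120 121 211 220 221}
[TSO] allowed = {011 020 021 111 120 121 211 220 221}
[PSO] allowed = {010 011 020 021 110 111 120 121 210 211 220 221}
target 110 ∈ {PSO}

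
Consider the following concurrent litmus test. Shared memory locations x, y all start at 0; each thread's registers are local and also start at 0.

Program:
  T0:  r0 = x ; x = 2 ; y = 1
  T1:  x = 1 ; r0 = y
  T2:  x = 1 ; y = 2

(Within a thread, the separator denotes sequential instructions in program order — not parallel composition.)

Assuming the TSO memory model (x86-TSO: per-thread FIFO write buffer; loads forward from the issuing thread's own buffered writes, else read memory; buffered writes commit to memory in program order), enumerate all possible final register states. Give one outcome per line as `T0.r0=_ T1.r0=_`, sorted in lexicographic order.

outcome vector order: (T0.r0,T1.r0)
|TSO outcomes| = 6

T0.r0=0 T1.r0=0
T0.r0=0 T1.r0=1
T0.r0=0 T1.r0=2
T0.r0=1 T1.r0=0
T0.r0=1 T1.r0=1
T0.r0=1 T1.r0=2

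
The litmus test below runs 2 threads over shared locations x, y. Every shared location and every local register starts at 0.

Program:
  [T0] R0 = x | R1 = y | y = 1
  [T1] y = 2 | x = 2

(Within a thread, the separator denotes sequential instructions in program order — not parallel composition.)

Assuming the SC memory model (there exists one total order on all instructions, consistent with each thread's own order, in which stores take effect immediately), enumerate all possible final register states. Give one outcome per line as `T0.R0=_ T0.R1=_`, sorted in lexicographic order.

outcome vector order: (T0.R0,T0.R1)
|SC outcomes| = 3

T0.R0=0 T0.R1=0
T0.R0=0 T0.R1=2
T0.R0=2 T0.R1=2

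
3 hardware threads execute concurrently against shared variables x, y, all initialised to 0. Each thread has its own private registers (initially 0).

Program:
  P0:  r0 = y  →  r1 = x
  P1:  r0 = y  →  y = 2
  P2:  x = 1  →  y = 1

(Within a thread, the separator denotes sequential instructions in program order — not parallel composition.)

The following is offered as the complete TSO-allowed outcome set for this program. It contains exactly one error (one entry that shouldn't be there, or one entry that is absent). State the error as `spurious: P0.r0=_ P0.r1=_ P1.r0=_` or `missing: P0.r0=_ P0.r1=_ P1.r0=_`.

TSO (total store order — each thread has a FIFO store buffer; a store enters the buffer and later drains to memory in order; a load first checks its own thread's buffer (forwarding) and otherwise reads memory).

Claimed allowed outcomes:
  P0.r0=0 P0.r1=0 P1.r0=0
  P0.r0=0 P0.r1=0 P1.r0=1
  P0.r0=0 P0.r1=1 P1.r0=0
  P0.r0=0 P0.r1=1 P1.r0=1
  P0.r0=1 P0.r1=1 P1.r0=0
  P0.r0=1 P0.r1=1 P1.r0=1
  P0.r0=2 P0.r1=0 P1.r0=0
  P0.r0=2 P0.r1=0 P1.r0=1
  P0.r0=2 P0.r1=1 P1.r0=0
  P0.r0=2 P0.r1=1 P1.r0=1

outcome vector order: (P0.r0,P0.r1,P1.r0)
[TSO] allowed = {0/0/0 0/0/1 0/1/0 0/1/1 1/1/0 1/1/1 2/0/0 2/1/0 2/1/1}
claimed∖TSO = {2/0/1}

spurious: P0.r0=2 P0.r1=0 P1.r0=1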